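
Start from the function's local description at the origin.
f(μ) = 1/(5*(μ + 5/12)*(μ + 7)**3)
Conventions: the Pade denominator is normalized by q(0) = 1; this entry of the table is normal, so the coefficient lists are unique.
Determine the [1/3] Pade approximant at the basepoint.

Taylor coefficients needed (expand at 0): a_0 = 12/8575, a_1 = -1188/300125, a_2 = 101592/10504375, a_3 = -8548728/367653125, a_4 = 718205652/12867859375.
Write the denominator as Q(μ) = 1 + q1*μ + q2*μ^2 + q3*μ^3. Requiring Q*f - P = O(μ^5) with deg P <= 1 kills the coefficients of μ^2..μ^4 in Q*f:
  μ^2: a_2 + q1*a_1 + q2*a_0 = 0, i.e. 101592/10504375 + (-1188/300125)*q1 + (12/8575)*q2 = 0.
  μ^3: a_3 + q1*a_2 + q2*a_1 + q3*a_0 = 0, i.e. -8548728/367653125 + (101592/10504375)*q1 + (-1188/300125)*q2 + (12/8575)*q3 = 0.
  μ^4: a_4 + q1*a_3 + q2*a_2 + q3*a_1 = 0, i.e. 718205652/12867859375 + (-8548728/367653125)*q1 + (101592/10504375)*q2 + (-1188/300125)*q3 = 0.
Solving this linear system: q1 = 25023/8995, q2 = 60303/62965, q3 = 43621/440755.
The numerator is Q*f truncated at degree 1: P0 = a_0 = 12/8575; P1 = a_1 + q1*a_0 = -144/2203775.

The Pade approximant has numerator coefficients [12/8575, -144/2203775]; denominator coefficients [1, 25023/8995, 60303/62965, 43621/440755].


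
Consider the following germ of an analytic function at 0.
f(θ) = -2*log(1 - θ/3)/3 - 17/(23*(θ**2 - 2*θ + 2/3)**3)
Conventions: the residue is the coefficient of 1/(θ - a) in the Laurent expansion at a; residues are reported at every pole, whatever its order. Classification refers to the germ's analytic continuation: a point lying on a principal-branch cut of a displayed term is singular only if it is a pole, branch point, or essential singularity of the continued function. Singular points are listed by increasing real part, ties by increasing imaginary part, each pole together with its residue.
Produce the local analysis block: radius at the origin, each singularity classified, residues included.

Radius of convergence at 0: 1 - (1/3)*sqrt(3).
At 1 - (1/3)*sqrt(3): a pole of order 3; residue (459/368)*sqrt(3).
At 1 + (1/3)*sqrt(3): a pole of order 3; residue -(459/368)*sqrt(3).
At 3: a logarithmic branch point.

Denominator factor (θ**2 - 2*θ + 2/3)^3: discriminant 4/3, real irrational roots 1 + (1/3)*sqrt(3) and 1 - (1/3)*sqrt(3); poles of order 3, moduli 1 + (1/3)*sqrt(3) and 1 - (1/3)*sqrt(3).
Branch term (-2/3)*log(1 - θ/(3)): its argument vanishes at θ = 3, a logarithmic branch point, modulus 3.
The radius of convergence is the smallest modulus among the singular points: 1 - (1/3)*sqrt(3).
The branch term is analytic at 1 - (1/3)*sqrt(3) and contributes nothing to the residue; only the rational part matters.
The factor θ**2 - 2*θ + 2/3 splits as (θ - a)(θ - a') with a = 1 - (1/3)*sqrt(3), a' = 1 + (1/3)*sqrt(3). At the order-3 pole a set g(θ) = (θ - a)^3*(rational part) = [-17/23] / (θ - a')^3.
Order-3 pole: residue = g''(a)/2; g''(1 - (1/3)*sqrt(3)) = (459/184)*sqrt(3), so the residue is (459/368)*sqrt(3).
The branch term is analytic at 1 + (1/3)*sqrt(3) and contributes nothing to the residue; only the rational part matters.
The factor θ**2 - 2*θ + 2/3 splits as (θ - a)(θ - a') with a = 1 + (1/3)*sqrt(3), a' = 1 - (1/3)*sqrt(3). At the order-3 pole a set g(θ) = (θ - a)^3*(rational part) = [-17/23] / (θ - a')^3.
Order-3 pole: residue = g''(a)/2; g''(1 + (1/3)*sqrt(3)) = -(459/184)*sqrt(3), so the residue is -(459/368)*sqrt(3).
List the singular points by increasing real part (a conjugate pair: the negative imaginary part first).


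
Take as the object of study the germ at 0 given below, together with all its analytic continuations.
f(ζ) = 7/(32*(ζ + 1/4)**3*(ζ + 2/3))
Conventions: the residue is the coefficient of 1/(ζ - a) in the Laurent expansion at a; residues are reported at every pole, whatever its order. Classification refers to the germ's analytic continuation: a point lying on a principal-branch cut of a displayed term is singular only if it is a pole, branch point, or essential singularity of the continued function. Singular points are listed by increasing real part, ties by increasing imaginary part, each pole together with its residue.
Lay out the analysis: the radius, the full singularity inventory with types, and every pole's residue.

Radius of convergence at 0: 1/4.
At -2/3: a pole of order 1; residue -378/125.
At -1/4: a pole of order 3; residue 378/125.

Denominator factor (ζ + 2/3): pole of order 1 at -2/3, modulus 2/3.
Denominator factor (ζ + 1/4)^3: pole of order 3 at -1/4, modulus 1/4.
The radius of convergence is the smallest modulus among the singular points: 1/4.
At the order-1 pole -2/3 set g(ζ) = (ζ - (-2/3))*f(ζ) = 7/(32*(ζ + 1/4)**3).
Simple pole: residue = g(a) at a = -2/3, which is -378/125.
At the order-3 pole -1/4 set g(ζ) = (ζ - (-1/4))^3*f(ζ) = 7/(32*(ζ + 2/3)).
Order-3 pole: residue = g''(a)/2; g''(-1/4) = 756/125, so the residue is 378/125.
List the singular points by increasing real part (a conjugate pair: the negative imaginary part first).


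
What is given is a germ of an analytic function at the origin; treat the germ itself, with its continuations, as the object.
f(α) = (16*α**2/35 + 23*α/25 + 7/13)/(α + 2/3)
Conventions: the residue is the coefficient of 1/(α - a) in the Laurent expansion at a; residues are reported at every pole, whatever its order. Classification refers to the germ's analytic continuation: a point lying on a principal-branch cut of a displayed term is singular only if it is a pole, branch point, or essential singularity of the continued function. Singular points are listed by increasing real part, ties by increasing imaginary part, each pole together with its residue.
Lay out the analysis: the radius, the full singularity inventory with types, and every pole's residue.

Radius of convergence at 0: 2/3.
At -2/3: a pole of order 1; residue 2627/20475.

Denominator factor (α + 2/3): pole of order 1 at -2/3, modulus 2/3.
The radius of convergence is the smallest modulus among the singular points: 2/3.
At the order-1 pole -2/3 set g(α) = (α - (-2/3))*f(α) = 16*α**2/35 + 23*α/25 + 7/13.
Simple pole: residue = g(a) at a = -2/3, which is 2627/20475.


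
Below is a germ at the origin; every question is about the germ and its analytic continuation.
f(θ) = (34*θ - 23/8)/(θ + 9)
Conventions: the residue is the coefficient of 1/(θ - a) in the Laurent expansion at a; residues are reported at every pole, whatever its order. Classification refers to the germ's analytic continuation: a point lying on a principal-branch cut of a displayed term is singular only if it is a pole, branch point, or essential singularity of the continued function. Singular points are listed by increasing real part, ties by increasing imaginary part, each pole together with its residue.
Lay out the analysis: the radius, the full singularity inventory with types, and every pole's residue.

Radius of convergence at 0: 9.
At -9: a pole of order 1; residue -2471/8.

Denominator factor (θ + 9): pole of order 1 at -9, modulus 9.
The radius of convergence is the smallest modulus among the singular points: 9.
At the order-1 pole -9 set g(θ) = (θ - (-9))*f(θ) = 34*θ - 23/8.
Simple pole: residue = g(a) at a = -9, which is -2471/8.


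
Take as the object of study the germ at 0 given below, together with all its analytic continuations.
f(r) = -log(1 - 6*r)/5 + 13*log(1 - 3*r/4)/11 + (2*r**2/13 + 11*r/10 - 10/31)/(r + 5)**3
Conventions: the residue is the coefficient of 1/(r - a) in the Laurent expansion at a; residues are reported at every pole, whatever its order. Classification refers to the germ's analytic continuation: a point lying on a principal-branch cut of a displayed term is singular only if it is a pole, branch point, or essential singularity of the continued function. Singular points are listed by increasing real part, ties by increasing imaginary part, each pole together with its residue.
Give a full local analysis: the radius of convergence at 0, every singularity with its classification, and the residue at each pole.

Radius of convergence at 0: 1/6.
At -5: a pole of order 3; residue 2/13.
At 1/6: a logarithmic branch point.
At 4/3: a logarithmic branch point.

Denominator factor (r + 5)^3: pole of order 3 at -5, modulus 5.
Branch term (-1/5)*log(1 - r/(1/6)): its argument vanishes at r = 1/6, a logarithmic branch point, modulus 1/6.
Branch term (13/11)*log(1 - r/(4/3)): its argument vanishes at r = 4/3, a logarithmic branch point, modulus 4/3.
The radius of convergence is the smallest modulus among the singular points: 1/6.
The branch terms are analytic at -5 and contribute nothing to the residue; only the rational part matters.
At the order-3 pole -5 set g(r) = (r - (-5))^3*(rational part) = 2*r**2/13 + 11*r/10 - 10/31.
Order-3 pole: residue = g''(a)/2; g''(-5) = 4/13, so the residue is 2/13.
List the singular points by increasing real part (a conjugate pair: the negative imaginary part first).


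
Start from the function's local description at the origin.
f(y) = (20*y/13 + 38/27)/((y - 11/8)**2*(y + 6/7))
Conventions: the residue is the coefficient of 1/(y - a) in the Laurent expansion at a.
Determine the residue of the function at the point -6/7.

At the order-1 pole -6/7 set g(y) = (y - (-6/7))*f(y) = (20*y/13 + 38/27)/(y - 11/8)**2.
Simple pole: residue = g(a) at a = -6/7, which is 97664/5484375.

The residue is 97664/5484375.


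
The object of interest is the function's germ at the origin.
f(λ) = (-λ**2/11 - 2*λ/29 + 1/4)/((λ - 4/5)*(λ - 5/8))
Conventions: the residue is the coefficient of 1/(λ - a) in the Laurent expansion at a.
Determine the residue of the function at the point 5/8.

The residue is -17495/17864.

At the order-1 pole 5/8 set g(λ) = (λ - (5/8))*f(λ) = (-λ**2/11 - 2*λ/29 + 1/4)/(λ - 4/5).
Simple pole: residue = g(a) at a = 5/8, which is -17495/17864.


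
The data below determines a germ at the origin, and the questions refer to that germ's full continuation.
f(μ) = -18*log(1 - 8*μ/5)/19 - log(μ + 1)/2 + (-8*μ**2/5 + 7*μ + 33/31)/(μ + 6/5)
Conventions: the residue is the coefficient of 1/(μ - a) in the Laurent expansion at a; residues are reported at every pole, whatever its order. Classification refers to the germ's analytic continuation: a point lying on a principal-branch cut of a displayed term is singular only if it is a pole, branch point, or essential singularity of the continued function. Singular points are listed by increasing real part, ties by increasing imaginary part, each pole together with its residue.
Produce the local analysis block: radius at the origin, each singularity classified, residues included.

Denominator factor (μ + 6/5): pole of order 1 at -6/5, modulus 6/5.
Branch term (-18/19)*log(1 - μ/(5/8)): its argument vanishes at μ = 5/8, a logarithmic branch point, modulus 5/8.
Branch term (-1/2)*log(1 - μ/(-1)): its argument vanishes at μ = -1, a logarithmic branch point, modulus 1.
The radius of convergence is the smallest modulus among the singular points: 5/8.
The branch terms are analytic at -6/5 and contribute nothing to the residue; only the rational part matters.
At the order-1 pole -6/5 set g(μ) = (μ - (-6/5))*(rational part) = -8*μ**2/5 + 7*μ + 33/31.
Simple pole: residue = g(a) at a = -6/5, which is -37353/3875.
List the singular points by increasing real part (a conjugate pair: the negative imaginary part first).

Radius of convergence at 0: 5/8.
At -6/5: a pole of order 1; residue -37353/3875.
At -1: a logarithmic branch point.
At 5/8: a logarithmic branch point.


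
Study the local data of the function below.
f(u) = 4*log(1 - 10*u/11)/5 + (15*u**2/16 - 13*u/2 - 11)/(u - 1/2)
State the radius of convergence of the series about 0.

Denominator factor (u - 1/2): pole of order 1 at 1/2, modulus 1/2.
Branch term (4/5)*log(1 - u/(11/10)): its argument vanishes at u = 11/10, a logarithmic branch point, modulus 11/10.
The radius of convergence is the smallest modulus among the singular points: 1/2.

The radius of convergence is 1/2.


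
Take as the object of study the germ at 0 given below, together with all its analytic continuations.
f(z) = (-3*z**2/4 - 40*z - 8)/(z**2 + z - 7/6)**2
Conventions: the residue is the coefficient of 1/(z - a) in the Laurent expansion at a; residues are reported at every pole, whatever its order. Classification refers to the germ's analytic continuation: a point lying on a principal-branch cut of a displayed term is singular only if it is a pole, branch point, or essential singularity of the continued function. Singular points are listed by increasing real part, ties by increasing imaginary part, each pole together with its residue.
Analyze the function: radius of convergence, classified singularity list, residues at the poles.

Denominator factor (z**2 + z - 7/6)^2: discriminant 17/3, real irrational roots -1/2 + (1/6)*sqrt(51) and -1/2 - (1/6)*sqrt(51); poles of order 2, moduli -1/2 + (1/6)*sqrt(51) and 1/2 + (1/6)*sqrt(51).
The radius of convergence is the smallest modulus among the singular points: -1/2 + (1/6)*sqrt(51).
The factor z**2 + z - 7/6 splits as (z - a)(z - a') with a = -1/2 - (1/6)*sqrt(51), a' = -1/2 + (1/6)*sqrt(51). At the order-2 pole a set g(z) = (z - a)^2*f(z) = [-3*z**2/4 - 40*z - 8] / (z - a')^2.
Order-2 pole: residue = g'(a); g'(-1/2 - (1/6)*sqrt(51)) = (309/1156)*sqrt(51), so the residue is (309/1156)*sqrt(51).
The factor z**2 + z - 7/6 splits as (z - a)(z - a') with a = -1/2 + (1/6)*sqrt(51), a' = -1/2 - (1/6)*sqrt(51). At the order-2 pole a set g(z) = (z - a)^2*f(z) = [-3*z**2/4 - 40*z - 8] / (z - a')^2.
Order-2 pole: residue = g'(a); g'(-1/2 + (1/6)*sqrt(51)) = -(309/1156)*sqrt(51), so the residue is -(309/1156)*sqrt(51).
List the singular points by increasing real part (a conjugate pair: the negative imaginary part first).

Radius of convergence at 0: -1/2 + (1/6)*sqrt(51).
At -1/2 - (1/6)*sqrt(51): a pole of order 2; residue (309/1156)*sqrt(51).
At -1/2 + (1/6)*sqrt(51): a pole of order 2; residue -(309/1156)*sqrt(51).


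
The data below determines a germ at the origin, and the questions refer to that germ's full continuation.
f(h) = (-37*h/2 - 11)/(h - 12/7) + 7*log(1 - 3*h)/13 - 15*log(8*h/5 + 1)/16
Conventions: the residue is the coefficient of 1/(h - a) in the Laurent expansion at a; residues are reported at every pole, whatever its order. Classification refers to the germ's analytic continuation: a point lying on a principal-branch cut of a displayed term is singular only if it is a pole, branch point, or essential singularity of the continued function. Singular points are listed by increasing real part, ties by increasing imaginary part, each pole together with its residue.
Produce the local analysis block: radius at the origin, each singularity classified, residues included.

Denominator factor (h - 12/7): pole of order 1 at 12/7, modulus 12/7.
Branch term (-15/16)*log(1 - h/(-5/8)): its argument vanishes at h = -5/8, a logarithmic branch point, modulus 5/8.
Branch term (7/13)*log(1 - h/(1/3)): its argument vanishes at h = 1/3, a logarithmic branch point, modulus 1/3.
The radius of convergence is the smallest modulus among the singular points: 1/3.
The branch terms are analytic at 12/7 and contribute nothing to the residue; only the rational part matters.
At the order-1 pole 12/7 set g(h) = (h - (12/7))*(rational part) = -37*h/2 - 11.
Simple pole: residue = g(a) at a = 12/7, which is -299/7.
List the singular points by increasing real part (a conjugate pair: the negative imaginary part first).

Radius of convergence at 0: 1/3.
At -5/8: a logarithmic branch point.
At 1/3: a logarithmic branch point.
At 12/7: a pole of order 1; residue -299/7.


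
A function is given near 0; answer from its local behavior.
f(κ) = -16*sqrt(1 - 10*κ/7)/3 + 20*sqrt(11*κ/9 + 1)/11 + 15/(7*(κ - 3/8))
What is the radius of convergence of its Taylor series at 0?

Denominator factor (κ - 3/8): pole of order 1 at 3/8, modulus 3/8.
Branch term (-16/3)*sqrt(1 - κ/(7/10)): its argument vanishes at κ = 7/10, a square-root branch point, modulus 7/10.
Branch term (20/11)*sqrt(1 - κ/(-9/11)): its argument vanishes at κ = -9/11, a square-root branch point, modulus 9/11.
The radius of convergence is the smallest modulus among the singular points: 3/8.

The radius of convergence is 3/8.


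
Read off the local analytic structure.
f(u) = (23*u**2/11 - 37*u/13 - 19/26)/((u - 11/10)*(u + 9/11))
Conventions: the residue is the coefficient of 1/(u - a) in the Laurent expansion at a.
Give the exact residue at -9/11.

The residue is -518675/331903.

At the order-1 pole -9/11 set g(u) = (u - (-9/11))*f(u) = (23*u**2/11 - 37*u/13 - 19/26)/(u - 11/10).
Simple pole: residue = g(a) at a = -9/11, which is -518675/331903.


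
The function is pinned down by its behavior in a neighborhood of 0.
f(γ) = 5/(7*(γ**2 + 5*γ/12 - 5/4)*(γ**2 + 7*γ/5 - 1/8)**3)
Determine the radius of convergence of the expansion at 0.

Denominator factor (γ**2 + 7*γ/5 - 1/8)^3: discriminant 123/50, real irrational roots -7/10 + (1/20)*sqrt(246) and -7/10 - (1/20)*sqrt(246); poles of order 3, moduli -7/10 + (1/20)*sqrt(246) and 7/10 + (1/20)*sqrt(246).
Denominator factor (γ**2 + 5*γ/12 - 5/4): discriminant 745/144, real irrational roots -5/24 + (1/24)*sqrt(745) and -5/24 - (1/24)*sqrt(745); poles of order 1, moduli -5/24 + (1/24)*sqrt(745) and 5/24 + (1/24)*sqrt(745).
The radius of convergence is the smallest modulus among the singular points: -7/10 + (1/20)*sqrt(246).

The radius of convergence is -7/10 + (1/20)*sqrt(246).


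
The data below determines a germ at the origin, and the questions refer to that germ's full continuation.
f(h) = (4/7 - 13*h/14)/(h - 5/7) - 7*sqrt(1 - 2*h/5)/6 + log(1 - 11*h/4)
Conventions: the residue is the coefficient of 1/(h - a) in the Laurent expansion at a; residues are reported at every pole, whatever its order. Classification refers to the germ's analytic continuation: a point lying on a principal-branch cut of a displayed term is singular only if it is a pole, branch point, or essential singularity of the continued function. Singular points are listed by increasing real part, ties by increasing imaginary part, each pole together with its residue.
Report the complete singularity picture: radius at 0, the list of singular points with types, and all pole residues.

Radius of convergence at 0: 4/11.
At 4/11: a logarithmic branch point.
At 5/7: a pole of order 1; residue -9/98.
At 5/2: an algebraic (square-root) branch point.

Denominator factor (h - 5/7): pole of order 1 at 5/7, modulus 5/7.
Branch term (-7/6)*sqrt(1 - h/(5/2)): its argument vanishes at h = 5/2, a square-root branch point, modulus 5/2.
Branch term (1)*log(1 - h/(4/11)): its argument vanishes at h = 4/11, a logarithmic branch point, modulus 4/11.
The radius of convergence is the smallest modulus among the singular points: 4/11.
The branch terms are analytic at 5/7 and contribute nothing to the residue; only the rational part matters.
At the order-1 pole 5/7 set g(h) = (h - (5/7))*(rational part) = 4/7 - 13*h/14.
Simple pole: residue = g(a) at a = 5/7, which is -9/98.
List the singular points by increasing real part (a conjugate pair: the negative imaginary part first).


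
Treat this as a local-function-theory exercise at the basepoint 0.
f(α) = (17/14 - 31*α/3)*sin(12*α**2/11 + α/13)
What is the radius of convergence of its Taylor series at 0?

The radius of convergence is infinite.

The factor sin(12*α**2/11 + α/13) is entire and contributes no finite singular point.
The polynomial part has no poles.
No finite singular points: the Taylor series at 0 converges everywhere.


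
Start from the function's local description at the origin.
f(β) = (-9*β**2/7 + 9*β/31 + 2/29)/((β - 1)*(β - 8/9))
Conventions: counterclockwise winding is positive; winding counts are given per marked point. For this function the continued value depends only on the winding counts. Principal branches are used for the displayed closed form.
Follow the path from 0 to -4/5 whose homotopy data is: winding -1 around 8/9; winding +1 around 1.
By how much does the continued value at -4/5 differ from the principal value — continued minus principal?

The function is rational, hence single-valued: continuing it around any pole returns the same value, so the difference is 0.

Continued minus principal equals 0.


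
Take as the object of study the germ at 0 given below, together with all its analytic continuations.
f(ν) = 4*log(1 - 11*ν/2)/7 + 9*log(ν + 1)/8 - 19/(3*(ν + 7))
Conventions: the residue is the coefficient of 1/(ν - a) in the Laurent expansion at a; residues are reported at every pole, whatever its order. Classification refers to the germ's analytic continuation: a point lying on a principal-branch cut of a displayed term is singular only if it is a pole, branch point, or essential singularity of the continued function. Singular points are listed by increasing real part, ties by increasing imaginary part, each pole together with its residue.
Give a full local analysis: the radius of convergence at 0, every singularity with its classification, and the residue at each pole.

Radius of convergence at 0: 2/11.
At -7: a pole of order 1; residue -19/3.
At -1: a logarithmic branch point.
At 2/11: a logarithmic branch point.

Denominator factor (ν + 7): pole of order 1 at -7, modulus 7.
Branch term (4/7)*log(1 - ν/(2/11)): its argument vanishes at ν = 2/11, a logarithmic branch point, modulus 2/11.
Branch term (9/8)*log(1 - ν/(-1)): its argument vanishes at ν = -1, a logarithmic branch point, modulus 1.
The radius of convergence is the smallest modulus among the singular points: 2/11.
The branch terms are analytic at -7 and contribute nothing to the residue; only the rational part matters.
At the order-1 pole -7 set g(ν) = (ν - (-7))*(rational part) = -19/3.
Simple pole: residue = g(a) at a = -7, which is -19/3.
List the singular points by increasing real part (a conjugate pair: the negative imaginary part first).


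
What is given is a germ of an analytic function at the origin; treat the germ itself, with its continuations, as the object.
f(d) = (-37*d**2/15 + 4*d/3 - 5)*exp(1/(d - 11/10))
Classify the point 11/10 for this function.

The exponent 1/(d - (11/10)) has a pole at 11/10, so exp(1/(d - (11/10))) takes every nonzero value near it: an essential singularity (not a pole of any order).

The point is an essential singularity.


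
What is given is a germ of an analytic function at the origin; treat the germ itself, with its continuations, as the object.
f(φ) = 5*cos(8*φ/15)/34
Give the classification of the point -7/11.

There is no denominator, hence no pole anywhere.
The factor cos(8*φ/15) is entire.
So the germ continues analytically to -7/11.

The point is a regular point.


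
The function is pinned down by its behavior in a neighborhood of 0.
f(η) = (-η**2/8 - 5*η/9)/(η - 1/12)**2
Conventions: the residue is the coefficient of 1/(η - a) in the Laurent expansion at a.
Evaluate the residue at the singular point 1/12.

The residue is -83/144.

At the order-2 pole 1/12 set g(η) = (η - (1/12))^2*f(η) = -η**2/8 - 5*η/9.
Order-2 pole: residue = g'(a); g'(1/12) = -83/144, so the residue is -83/144.


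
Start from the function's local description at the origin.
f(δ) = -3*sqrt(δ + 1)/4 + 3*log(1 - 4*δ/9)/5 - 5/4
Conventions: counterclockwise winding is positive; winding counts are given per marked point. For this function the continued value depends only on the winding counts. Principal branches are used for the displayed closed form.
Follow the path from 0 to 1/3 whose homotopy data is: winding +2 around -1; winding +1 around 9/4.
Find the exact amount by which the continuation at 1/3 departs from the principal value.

Continued minus principal equals (6/5)*pi*i.

The rational part is single-valued and drops out of the difference; each branch term changes only by its own monodromy.
(3/5)*log(1 - δ/(9/4)): each positive loop around 9/4 adds 2*pi*i to the log, so winding +1 contributes (3/5)*(1)*2*pi*i = (6/5)*pi*i.
(-3/4)*sqrt(1 - δ/(-1)): winding +2 is even, the square root returns to the same sheet, contribution 0.
Summing the contributions at δ = 1/3 gives (6/5)*pi*i.


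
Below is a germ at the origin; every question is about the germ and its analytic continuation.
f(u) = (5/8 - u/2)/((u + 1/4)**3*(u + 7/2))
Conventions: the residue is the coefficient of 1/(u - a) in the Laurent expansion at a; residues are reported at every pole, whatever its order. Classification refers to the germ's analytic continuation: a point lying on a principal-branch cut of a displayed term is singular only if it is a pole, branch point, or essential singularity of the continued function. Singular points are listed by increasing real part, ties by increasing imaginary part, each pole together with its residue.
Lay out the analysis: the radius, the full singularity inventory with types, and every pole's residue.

Denominator factor (u + 7/2): pole of order 1 at -7/2, modulus 7/2.
Denominator factor (u + 1/4)^3: pole of order 3 at -1/4, modulus 1/4.
The radius of convergence is the smallest modulus among the singular points: 1/4.
At the order-1 pole -7/2 set g(u) = (u - (-7/2))*f(u) = (5/8 - u/2)/(u + 1/4)**3.
Simple pole: residue = g(a) at a = -7/2, which is -152/2197.
At the order-3 pole -1/4 set g(u) = (u - (-1/4))^3*f(u) = (5/8 - u/2)/(u + 7/2).
Order-3 pole: residue = g''(a)/2; g''(-1/4) = 304/2197, so the residue is 152/2197.
List the singular points by increasing real part (a conjugate pair: the negative imaginary part first).

Radius of convergence at 0: 1/4.
At -7/2: a pole of order 1; residue -152/2197.
At -1/4: a pole of order 3; residue 152/2197.


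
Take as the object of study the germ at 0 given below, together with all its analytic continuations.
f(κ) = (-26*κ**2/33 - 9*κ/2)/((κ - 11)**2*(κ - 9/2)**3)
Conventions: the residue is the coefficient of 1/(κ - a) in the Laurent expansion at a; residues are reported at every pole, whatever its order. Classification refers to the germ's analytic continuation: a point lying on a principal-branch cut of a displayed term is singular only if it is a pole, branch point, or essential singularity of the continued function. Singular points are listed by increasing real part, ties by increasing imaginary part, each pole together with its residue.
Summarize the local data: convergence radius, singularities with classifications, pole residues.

Denominator factor (κ - 9/2)^3: pole of order 3 at 9/2, modulus 9/2.
Denominator factor (κ - 11)^2: pole of order 2 at 11, modulus 11.
The radius of convergence is the smallest modulus among the singular points: 9/2.
At the order-3 pole 9/2 set g(κ) = (κ - (9/2))^3*f(κ) = (-26*κ**2/33 - 9*κ/2)/(κ - 11)**2.
Order-3 pole: residue = g''(a)/2; g''(9/2) = -28088/85683, so the residue is -14044/85683.
At the order-2 pole 11 set g(κ) = (κ - (11))^2*f(κ) = (-26*κ**2/33 - 9*κ/2)/(κ - 9/2)**3.
Order-2 pole: residue = g'(a); g'(11) = 14044/85683, so the residue is 14044/85683.
List the singular points by increasing real part (a conjugate pair: the negative imaginary part first).

Radius of convergence at 0: 9/2.
At 9/2: a pole of order 3; residue -14044/85683.
At 11: a pole of order 2; residue 14044/85683.


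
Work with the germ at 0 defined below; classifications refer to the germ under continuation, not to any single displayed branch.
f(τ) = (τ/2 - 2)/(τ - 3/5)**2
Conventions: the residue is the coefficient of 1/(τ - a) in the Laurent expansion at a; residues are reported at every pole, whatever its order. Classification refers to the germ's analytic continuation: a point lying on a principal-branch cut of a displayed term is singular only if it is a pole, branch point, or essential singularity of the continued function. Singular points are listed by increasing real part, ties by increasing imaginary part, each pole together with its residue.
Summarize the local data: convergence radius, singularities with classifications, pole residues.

Radius of convergence at 0: 3/5.
At 3/5: a pole of order 2; residue 1/2.

Denominator factor (τ - 3/5)^2: pole of order 2 at 3/5, modulus 3/5.
The radius of convergence is the smallest modulus among the singular points: 3/5.
At the order-2 pole 3/5 set g(τ) = (τ - (3/5))^2*f(τ) = τ/2 - 2.
Order-2 pole: residue = g'(a); g'(3/5) = 1/2, so the residue is 1/2.


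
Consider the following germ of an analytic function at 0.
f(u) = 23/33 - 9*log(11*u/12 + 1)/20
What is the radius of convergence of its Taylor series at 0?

Branch term (-9/20)*log(1 - u/(-12/11)): its argument vanishes at u = -12/11, a logarithmic branch point, modulus 12/11.
The radius of convergence is the smallest modulus among the singular points: 12/11.

The radius of convergence is 12/11.


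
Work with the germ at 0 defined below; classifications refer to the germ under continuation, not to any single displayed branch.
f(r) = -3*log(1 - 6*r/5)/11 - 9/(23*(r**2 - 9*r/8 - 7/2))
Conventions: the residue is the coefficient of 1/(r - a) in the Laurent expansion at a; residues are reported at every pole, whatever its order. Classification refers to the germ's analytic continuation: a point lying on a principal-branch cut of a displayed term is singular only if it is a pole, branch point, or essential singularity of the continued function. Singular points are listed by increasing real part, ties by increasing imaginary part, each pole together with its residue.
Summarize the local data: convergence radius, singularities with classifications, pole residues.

Radius of convergence at 0: 5/6.
At 9/16 - (1/16)*sqrt(977): a pole of order 1; residue (72/22471)*sqrt(977).
At 5/6: a logarithmic branch point.
At 9/16 + (1/16)*sqrt(977): a pole of order 1; residue -(72/22471)*sqrt(977).

Denominator factor (r**2 - 9*r/8 - 7/2): discriminant 977/64, real irrational roots 9/16 + (1/16)*sqrt(977) and 9/16 - (1/16)*sqrt(977); poles of order 1, moduli 9/16 + (1/16)*sqrt(977) and -9/16 + (1/16)*sqrt(977).
Branch term (-3/11)*log(1 - r/(5/6)): its argument vanishes at r = 5/6, a logarithmic branch point, modulus 5/6.
The radius of convergence is the smallest modulus among the singular points: 5/6.
The branch term is analytic at 9/16 - (1/16)*sqrt(977) and contributes nothing to the residue; only the rational part matters.
The factor r**2 - 9*r/8 - 7/2 splits as (r - a)(r - a') with a = 9/16 - (1/16)*sqrt(977), a' = 9/16 + (1/16)*sqrt(977). At the order-1 pole a set g(r) = (r - a)*(rational part) = [-9/23] / (r - a').
Simple pole: residue = g(a) at a = 9/16 - (1/16)*sqrt(977), which is (72/22471)*sqrt(977).
The branch term is analytic at 9/16 + (1/16)*sqrt(977) and contributes nothing to the residue; only the rational part matters.
The factor r**2 - 9*r/8 - 7/2 splits as (r - a)(r - a') with a = 9/16 + (1/16)*sqrt(977), a' = 9/16 - (1/16)*sqrt(977). At the order-1 pole a set g(r) = (r - a)*(rational part) = [-9/23] / (r - a').
Simple pole: residue = g(a) at a = 9/16 + (1/16)*sqrt(977), which is -(72/22471)*sqrt(977).
List the singular points by increasing real part (a conjugate pair: the negative imaginary part first).


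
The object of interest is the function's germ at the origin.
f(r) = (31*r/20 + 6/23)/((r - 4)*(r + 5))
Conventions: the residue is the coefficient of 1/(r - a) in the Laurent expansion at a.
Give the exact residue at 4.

At the order-1 pole 4 set g(r) = (r - (4))*f(r) = (31*r/20 + 6/23)/(r + 5).
Simple pole: residue = g(a) at a = 4, which is 743/1035.

The residue is 743/1035.


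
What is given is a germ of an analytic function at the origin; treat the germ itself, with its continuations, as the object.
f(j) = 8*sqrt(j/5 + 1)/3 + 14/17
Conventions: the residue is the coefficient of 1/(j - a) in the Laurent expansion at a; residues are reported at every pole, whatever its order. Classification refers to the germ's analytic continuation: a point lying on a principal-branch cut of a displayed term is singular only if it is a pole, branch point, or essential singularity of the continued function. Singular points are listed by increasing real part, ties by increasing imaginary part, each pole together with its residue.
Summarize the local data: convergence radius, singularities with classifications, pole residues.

Radius of convergence at 0: 5.
At -5: an algebraic (square-root) branch point.

Branch term (8/3)*sqrt(1 - j/(-5)): its argument vanishes at j = -5, a square-root branch point, modulus 5.
The radius of convergence is the smallest modulus among the singular points: 5.


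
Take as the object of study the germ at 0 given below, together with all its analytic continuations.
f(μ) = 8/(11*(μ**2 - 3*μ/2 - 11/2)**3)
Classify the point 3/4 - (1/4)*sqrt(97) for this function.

The denominator factor μ**2 - 3*μ/2 - 11/2 vanishes at 3/4 - (1/4)*sqrt(97) and appears to the power 3; the numerator there equals 8/11, nonzero, and no other factor vanishes.
Hence a pole whose order is the multiplicity, 3.

The point is a pole of order 3.


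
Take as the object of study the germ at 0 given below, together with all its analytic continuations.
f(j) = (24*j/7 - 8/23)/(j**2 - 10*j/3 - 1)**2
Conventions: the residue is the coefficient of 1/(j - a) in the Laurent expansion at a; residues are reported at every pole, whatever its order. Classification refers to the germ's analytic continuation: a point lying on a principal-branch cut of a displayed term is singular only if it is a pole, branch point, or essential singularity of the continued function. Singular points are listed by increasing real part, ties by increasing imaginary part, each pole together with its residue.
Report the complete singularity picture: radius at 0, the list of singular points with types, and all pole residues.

Radius of convergence at 0: -5/3 + (1/3)*sqrt(34).
At 5/3 - (1/3)*sqrt(34): a pole of order 2; residue (1458/46529)*sqrt(34).
At 5/3 + (1/3)*sqrt(34): a pole of order 2; residue -(1458/46529)*sqrt(34).

Denominator factor (j**2 - 10*j/3 - 1)^2: discriminant 136/9, real irrational roots 5/3 + (1/3)*sqrt(34) and 5/3 - (1/3)*sqrt(34); poles of order 2, moduli 5/3 + (1/3)*sqrt(34) and -5/3 + (1/3)*sqrt(34).
The radius of convergence is the smallest modulus among the singular points: -5/3 + (1/3)*sqrt(34).
The factor j**2 - 10*j/3 - 1 splits as (j - a)(j - a') with a = 5/3 - (1/3)*sqrt(34), a' = 5/3 + (1/3)*sqrt(34). At the order-2 pole a set g(j) = (j - a)^2*f(j) = [24*j/7 - 8/23] / (j - a')^2.
Order-2 pole: residue = g'(a); g'(5/3 - (1/3)*sqrt(34)) = (1458/46529)*sqrt(34), so the residue is (1458/46529)*sqrt(34).
The factor j**2 - 10*j/3 - 1 splits as (j - a)(j - a') with a = 5/3 + (1/3)*sqrt(34), a' = 5/3 - (1/3)*sqrt(34). At the order-2 pole a set g(j) = (j - a)^2*f(j) = [24*j/7 - 8/23] / (j - a')^2.
Order-2 pole: residue = g'(a); g'(5/3 + (1/3)*sqrt(34)) = -(1458/46529)*sqrt(34), so the residue is -(1458/46529)*sqrt(34).
List the singular points by increasing real part (a conjugate pair: the negative imaginary part first).


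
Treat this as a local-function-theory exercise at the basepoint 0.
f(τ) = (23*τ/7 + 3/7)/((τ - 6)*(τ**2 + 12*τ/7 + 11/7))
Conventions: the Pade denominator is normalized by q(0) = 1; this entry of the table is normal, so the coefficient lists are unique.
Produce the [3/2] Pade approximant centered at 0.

The Pade approximant has numerator coefficients [-1/22, -22515209/63315813, -1187690/21105271, -831383/63315813]; denominator coefficients [1, 136865051/126631626, 26884895/42210542].

Taylor coefficients needed (expand at 0): a_0 = -1/22, a_1 = -445/1452, a_2 = 29125/95832, a_3 = -926017/6324912, a_4 = -14749403/417444192, a_5 = 3621306743/27551316672.
Write the denominator as Q(τ) = 1 + q1*τ + q2*τ^2. Requiring Q*f - P = O(τ^6) with deg P <= 3 kills the coefficients of τ^4..τ^5 in Q*f:
  τ^4: a_4 + q1*a_3 + q2*a_2 = 0, i.e. -14749403/417444192 + (-926017/6324912)*q1 + (29125/95832)*q2 = 0.
  τ^5: a_5 + q1*a_4 + q2*a_3 = 0, i.e. 3621306743/27551316672 + (-14749403/417444192)*q1 + (-926017/6324912)*q2 = 0.
Solving this linear system: q1 = 136865051/126631626, q2 = 26884895/42210542.
The numerator is Q*f truncated at degree 3: P0 = a_0 = -1/22; P1 = a_1 + q1*a_0 = -22515209/63315813; P2 = a_2 + q1*a_1 + q2*a_0 = -1187690/21105271; P3 = a_3 + q1*a_2 + q2*a_1 = -831383/63315813.


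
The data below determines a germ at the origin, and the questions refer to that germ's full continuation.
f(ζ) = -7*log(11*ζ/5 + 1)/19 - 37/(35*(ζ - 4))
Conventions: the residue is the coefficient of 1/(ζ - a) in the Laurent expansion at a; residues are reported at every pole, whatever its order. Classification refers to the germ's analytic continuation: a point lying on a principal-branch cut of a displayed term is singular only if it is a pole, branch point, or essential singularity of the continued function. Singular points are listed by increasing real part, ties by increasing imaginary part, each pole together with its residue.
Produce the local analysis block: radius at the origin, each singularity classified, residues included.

Denominator factor (ζ - 4): pole of order 1 at 4, modulus 4.
Branch term (-7/19)*log(1 - ζ/(-5/11)): its argument vanishes at ζ = -5/11, a logarithmic branch point, modulus 5/11.
The radius of convergence is the smallest modulus among the singular points: 5/11.
The branch term is analytic at 4 and contributes nothing to the residue; only the rational part matters.
At the order-1 pole 4 set g(ζ) = (ζ - (4))*(rational part) = -37/35.
Simple pole: residue = g(a) at a = 4, which is -37/35.
List the singular points by increasing real part (a conjugate pair: the negative imaginary part first).

Radius of convergence at 0: 5/11.
At -5/11: a logarithmic branch point.
At 4: a pole of order 1; residue -37/35.


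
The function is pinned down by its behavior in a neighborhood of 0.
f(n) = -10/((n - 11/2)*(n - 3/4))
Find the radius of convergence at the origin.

Denominator factor (n - 11/2): pole of order 1 at 11/2, modulus 11/2.
Denominator factor (n - 3/4): pole of order 1 at 3/4, modulus 3/4.
The radius of convergence is the smallest modulus among the singular points: 3/4.

The radius of convergence is 3/4.


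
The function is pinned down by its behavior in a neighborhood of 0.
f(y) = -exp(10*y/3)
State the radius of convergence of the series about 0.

The factor exp(10*y/3) is entire and contributes no finite singular point.
The polynomial part has no poles.
No finite singular points: the Taylor series at 0 converges everywhere.

The radius of convergence is infinite.


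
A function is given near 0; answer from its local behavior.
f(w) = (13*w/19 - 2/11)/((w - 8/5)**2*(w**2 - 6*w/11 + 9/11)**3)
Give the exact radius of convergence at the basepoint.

The radius of convergence is (3/11)*sqrt(11).

Denominator factor (w**2 - 6*w/11 + 9/11)^3: discriminant -360/121, complex-conjugate roots (3/11) + ((3/11)*sqrt(10))*i and (3/11) - ((3/11)*sqrt(10))*i; poles of order 3, moduli (3/11)*sqrt(11) and (3/11)*sqrt(11).
Denominator factor (w - 8/5)^2: pole of order 2 at 8/5, modulus 8/5.
The radius of convergence is the smallest modulus among the singular points: (3/11)*sqrt(11).


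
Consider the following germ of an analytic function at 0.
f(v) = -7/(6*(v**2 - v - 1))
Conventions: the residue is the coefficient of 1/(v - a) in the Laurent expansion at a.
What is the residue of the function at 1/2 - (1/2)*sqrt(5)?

The factor v**2 - v - 1 splits as (v - a)(v - a') with a = 1/2 - (1/2)*sqrt(5), a' = 1/2 + (1/2)*sqrt(5). At the order-1 pole a set g(v) = (v - a)*f(v) = [-7/6] / (v - a').
Simple pole: residue = g(a) at a = 1/2 - (1/2)*sqrt(5), which is (7/30)*sqrt(5).

The residue is (7/30)*sqrt(5).


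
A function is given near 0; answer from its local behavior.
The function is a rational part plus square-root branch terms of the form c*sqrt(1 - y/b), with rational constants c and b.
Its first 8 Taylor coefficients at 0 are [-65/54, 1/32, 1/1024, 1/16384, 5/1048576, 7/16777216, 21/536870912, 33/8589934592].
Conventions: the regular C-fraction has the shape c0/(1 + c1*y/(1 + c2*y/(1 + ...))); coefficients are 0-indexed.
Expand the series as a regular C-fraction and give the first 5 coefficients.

The regular C-fraction coefficients are [-65/54, 27/1040, -119/2080, -65/3808, -173/3808].

Taylor coefficients (read off): a_0 = -65/54, a_1 = 1/32, a_2 = 1/1024, a_3 = 1/16384, a_4 = 5/1048576.
c0 = a_0 = -65/54. Peel one level at a time: if S = 1 + c*y/S' with S'(0) = 1, then c is the y-coefficient of S and S' = c*y/(S - 1).
S_1 = c0/f = 1 + (27/1040)*y + (3213/2163200)*y^2 + ...; c1 = 27/1040.
S_2 = c1*y/(S_1 - 1) = 1 + (-119/2080)*y + (-1/1024)*y^2 + ...; c2 = -119/2080.
S_3 = c2*y/(S_2 - 1) = 1 + (-65/3808)*y + (-11245/14500864)*y^2 + ...; c3 = -65/3808.
S_4 = c3*y/(S_3 - 1) = 1 + (-173/3808)*y + ...; c4 = -173/3808.
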